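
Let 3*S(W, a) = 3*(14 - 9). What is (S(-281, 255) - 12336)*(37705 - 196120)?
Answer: 1953415365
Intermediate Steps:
S(W, a) = 5 (S(W, a) = (3*(14 - 9))/3 = (3*5)/3 = (⅓)*15 = 5)
(S(-281, 255) - 12336)*(37705 - 196120) = (5 - 12336)*(37705 - 196120) = -12331*(-158415) = 1953415365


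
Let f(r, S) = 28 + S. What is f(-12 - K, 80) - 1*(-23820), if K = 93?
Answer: 23928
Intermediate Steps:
f(-12 - K, 80) - 1*(-23820) = (28 + 80) - 1*(-23820) = 108 + 23820 = 23928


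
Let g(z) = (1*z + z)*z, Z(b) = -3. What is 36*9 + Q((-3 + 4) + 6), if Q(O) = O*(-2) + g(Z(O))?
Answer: 328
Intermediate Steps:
g(z) = 2*z² (g(z) = (z + z)*z = (2*z)*z = 2*z²)
Q(O) = 18 - 2*O (Q(O) = O*(-2) + 2*(-3)² = -2*O + 2*9 = -2*O + 18 = 18 - 2*O)
36*9 + Q((-3 + 4) + 6) = 36*9 + (18 - 2*((-3 + 4) + 6)) = 324 + (18 - 2*(1 + 6)) = 324 + (18 - 2*7) = 324 + (18 - 14) = 324 + 4 = 328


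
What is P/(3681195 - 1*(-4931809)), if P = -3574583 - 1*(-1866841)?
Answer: -853871/4306502 ≈ -0.19827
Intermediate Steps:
P = -1707742 (P = -3574583 + 1866841 = -1707742)
P/(3681195 - 1*(-4931809)) = -1707742/(3681195 - 1*(-4931809)) = -1707742/(3681195 + 4931809) = -1707742/8613004 = -1707742*1/8613004 = -853871/4306502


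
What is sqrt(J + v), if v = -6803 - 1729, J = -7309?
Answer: I*sqrt(15841) ≈ 125.86*I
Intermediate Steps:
v = -8532
sqrt(J + v) = sqrt(-7309 - 8532) = sqrt(-15841) = I*sqrt(15841)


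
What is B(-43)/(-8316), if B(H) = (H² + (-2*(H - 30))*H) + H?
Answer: 1118/2079 ≈ 0.53776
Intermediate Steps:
B(H) = H + H² + H*(60 - 2*H) (B(H) = (H² + (-2*(-30 + H))*H) + H = (H² + (60 - 2*H)*H) + H = (H² + H*(60 - 2*H)) + H = H + H² + H*(60 - 2*H))
B(-43)/(-8316) = -43*(61 - 1*(-43))/(-8316) = -43*(61 + 43)*(-1/8316) = -43*104*(-1/8316) = -4472*(-1/8316) = 1118/2079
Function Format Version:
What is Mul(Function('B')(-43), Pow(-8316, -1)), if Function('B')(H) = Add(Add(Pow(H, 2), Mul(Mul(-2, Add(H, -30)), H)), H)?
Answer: Rational(1118, 2079) ≈ 0.53776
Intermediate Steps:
Function('B')(H) = Add(H, Pow(H, 2), Mul(H, Add(60, Mul(-2, H)))) (Function('B')(H) = Add(Add(Pow(H, 2), Mul(Mul(-2, Add(-30, H)), H)), H) = Add(Add(Pow(H, 2), Mul(Add(60, Mul(-2, H)), H)), H) = Add(Add(Pow(H, 2), Mul(H, Add(60, Mul(-2, H)))), H) = Add(H, Pow(H, 2), Mul(H, Add(60, Mul(-2, H)))))
Mul(Function('B')(-43), Pow(-8316, -1)) = Mul(Mul(-43, Add(61, Mul(-1, -43))), Pow(-8316, -1)) = Mul(Mul(-43, Add(61, 43)), Rational(-1, 8316)) = Mul(Mul(-43, 104), Rational(-1, 8316)) = Mul(-4472, Rational(-1, 8316)) = Rational(1118, 2079)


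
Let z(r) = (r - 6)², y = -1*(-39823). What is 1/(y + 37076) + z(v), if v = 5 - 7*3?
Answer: 37219117/76899 ≈ 484.00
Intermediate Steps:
y = 39823
v = -16 (v = 5 - 21 = -16)
z(r) = (-6 + r)²
1/(y + 37076) + z(v) = 1/(39823 + 37076) + (-6 - 16)² = 1/76899 + (-22)² = 1/76899 + 484 = 37219117/76899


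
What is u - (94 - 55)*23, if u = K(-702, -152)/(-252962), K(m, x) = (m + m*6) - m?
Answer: -113451351/126481 ≈ -896.98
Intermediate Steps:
K(m, x) = 6*m (K(m, x) = (m + 6*m) - m = 7*m - m = 6*m)
u = 2106/126481 (u = (6*(-702))/(-252962) = -4212*(-1/252962) = 2106/126481 ≈ 0.016651)
u - (94 - 55)*23 = 2106/126481 - (94 - 55)*23 = 2106/126481 - 39*23 = 2106/126481 - 1*897 = 2106/126481 - 897 = -113451351/126481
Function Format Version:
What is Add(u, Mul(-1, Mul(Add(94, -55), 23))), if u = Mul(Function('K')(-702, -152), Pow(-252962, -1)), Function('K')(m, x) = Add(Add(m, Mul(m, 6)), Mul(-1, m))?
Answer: Rational(-113451351, 126481) ≈ -896.98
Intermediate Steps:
Function('K')(m, x) = Mul(6, m) (Function('K')(m, x) = Add(Add(m, Mul(6, m)), Mul(-1, m)) = Add(Mul(7, m), Mul(-1, m)) = Mul(6, m))
u = Rational(2106, 126481) (u = Mul(Mul(6, -702), Pow(-252962, -1)) = Mul(-4212, Rational(-1, 252962)) = Rational(2106, 126481) ≈ 0.016651)
Add(u, Mul(-1, Mul(Add(94, -55), 23))) = Add(Rational(2106, 126481), Mul(-1, Mul(Add(94, -55), 23))) = Add(Rational(2106, 126481), Mul(-1, Mul(39, 23))) = Add(Rational(2106, 126481), Mul(-1, 897)) = Add(Rational(2106, 126481), -897) = Rational(-113451351, 126481)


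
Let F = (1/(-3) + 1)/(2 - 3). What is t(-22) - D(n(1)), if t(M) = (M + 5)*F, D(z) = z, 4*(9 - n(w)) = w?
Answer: 31/12 ≈ 2.5833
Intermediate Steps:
n(w) = 9 - w/4
F = -⅔ (F = (-⅓ + 1)/(-1) = (⅔)*(-1) = -⅔ ≈ -0.66667)
t(M) = -10/3 - 2*M/3 (t(M) = (M + 5)*(-⅔) = (5 + M)*(-⅔) = -10/3 - 2*M/3)
t(-22) - D(n(1)) = (-10/3 - ⅔*(-22)) - (9 - ¼*1) = (-10/3 + 44/3) - (9 - ¼) = 34/3 - 1*35/4 = 34/3 - 35/4 = 31/12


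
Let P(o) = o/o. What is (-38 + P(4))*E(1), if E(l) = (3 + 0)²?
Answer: -333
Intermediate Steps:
P(o) = 1
E(l) = 9 (E(l) = 3² = 9)
(-38 + P(4))*E(1) = (-38 + 1)*9 = -37*9 = -333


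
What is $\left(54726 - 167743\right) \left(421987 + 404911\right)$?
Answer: $-93453531266$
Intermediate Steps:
$\left(54726 - 167743\right) \left(421987 + 404911\right) = \left(54726 - 167743\right) 826898 = \left(-113017\right) 826898 = -93453531266$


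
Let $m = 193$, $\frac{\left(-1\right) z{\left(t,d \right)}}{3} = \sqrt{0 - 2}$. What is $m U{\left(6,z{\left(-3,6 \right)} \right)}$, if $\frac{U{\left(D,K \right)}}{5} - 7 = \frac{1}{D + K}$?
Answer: $\frac{61760}{9} + \frac{965 i \sqrt{2}}{18} \approx 6862.2 + 75.818 i$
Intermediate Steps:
$z{\left(t,d \right)} = - 3 i \sqrt{2}$ ($z{\left(t,d \right)} = - 3 \sqrt{0 - 2} = - 3 \sqrt{-2} = - 3 i \sqrt{2}$)
$U{\left(D,K \right)} = 35 + \frac{5}{D + K}$
$m U{\left(6,z{\left(-3,6 \right)} \right)} = 193 \frac{5 \left(1 + 7 \cdot 6 + 7 \left(- 3 i \sqrt{2}\right)\right)}{6 - 3 i \sqrt{2}} = 193 \frac{5 \left(1 + 42 - 21 i \sqrt{2}\right)}{6 - 3 i \sqrt{2}} = 193 \frac{5 \left(43 - 21 i \sqrt{2}\right)}{6 - 3 i \sqrt{2}} = \frac{965 \left(43 - 21 i \sqrt{2}\right)}{6 - 3 i \sqrt{2}}$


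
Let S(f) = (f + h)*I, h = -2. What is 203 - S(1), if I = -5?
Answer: 198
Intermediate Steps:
S(f) = 10 - 5*f (S(f) = (f - 2)*(-5) = (-2 + f)*(-5) = 10 - 5*f)
203 - S(1) = 203 - (10 - 5*1) = 203 - (10 - 5) = 203 - 1*5 = 203 - 5 = 198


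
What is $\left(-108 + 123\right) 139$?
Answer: $2085$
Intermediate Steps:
$\left(-108 + 123\right) 139 = 15 \cdot 139 = 2085$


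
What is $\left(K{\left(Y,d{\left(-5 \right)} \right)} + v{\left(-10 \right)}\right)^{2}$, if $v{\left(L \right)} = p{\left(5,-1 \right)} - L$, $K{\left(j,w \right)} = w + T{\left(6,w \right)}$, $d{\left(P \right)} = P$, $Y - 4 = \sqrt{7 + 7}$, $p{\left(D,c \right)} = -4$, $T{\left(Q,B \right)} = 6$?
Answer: $49$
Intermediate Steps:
$Y = 4 + \sqrt{14}$ ($Y = 4 + \sqrt{7 + 7} = 4 + \sqrt{14} \approx 7.7417$)
$K{\left(j,w \right)} = 6 + w$ ($K{\left(j,w \right)} = w + 6 = 6 + w$)
$v{\left(L \right)} = -4 - L$
$\left(K{\left(Y,d{\left(-5 \right)} \right)} + v{\left(-10 \right)}\right)^{2} = \left(\left(6 - 5\right) - -6\right)^{2} = \left(1 + \left(-4 + 10\right)\right)^{2} = \left(1 + 6\right)^{2} = 7^{2} = 49$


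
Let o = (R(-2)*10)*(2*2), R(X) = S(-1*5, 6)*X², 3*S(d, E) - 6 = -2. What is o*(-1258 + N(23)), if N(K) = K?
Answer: -790400/3 ≈ -2.6347e+5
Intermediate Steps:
S(d, E) = 4/3 (S(d, E) = 2 + (⅓)*(-2) = 2 - ⅔ = 4/3)
R(X) = 4*X²/3
o = 640/3 (o = (((4/3)*(-2)²)*10)*(2*2) = (((4/3)*4)*10)*4 = ((16/3)*10)*4 = (160/3)*4 = 640/3 ≈ 213.33)
o*(-1258 + N(23)) = 640*(-1258 + 23)/3 = (640/3)*(-1235) = -790400/3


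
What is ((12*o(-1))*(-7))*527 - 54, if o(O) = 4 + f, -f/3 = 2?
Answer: 88482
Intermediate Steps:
f = -6 (f = -3*2 = -6)
o(O) = -2 (o(O) = 4 - 6 = -2)
((12*o(-1))*(-7))*527 - 54 = ((12*(-2))*(-7))*527 - 54 = -24*(-7)*527 - 54 = 168*527 - 54 = 88536 - 54 = 88482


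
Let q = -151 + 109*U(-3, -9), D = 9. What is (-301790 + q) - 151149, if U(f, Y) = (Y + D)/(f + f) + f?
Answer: -453417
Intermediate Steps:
U(f, Y) = f + (9 + Y)/(2*f) (U(f, Y) = (Y + 9)/(f + f) + f = (9 + Y)/((2*f)) + f = (9 + Y)*(1/(2*f)) + f = (9 + Y)/(2*f) + f = f + (9 + Y)/(2*f))
q = -478 (q = -151 + 109*((1/2)*(9 - 9 + 2*(-3)**2)/(-3)) = -151 + 109*((1/2)*(-1/3)*(9 - 9 + 2*9)) = -151 + 109*((1/2)*(-1/3)*(9 - 9 + 18)) = -151 + 109*((1/2)*(-1/3)*18) = -151 + 109*(-3) = -151 - 327 = -478)
(-301790 + q) - 151149 = (-301790 - 478) - 151149 = -302268 - 151149 = -453417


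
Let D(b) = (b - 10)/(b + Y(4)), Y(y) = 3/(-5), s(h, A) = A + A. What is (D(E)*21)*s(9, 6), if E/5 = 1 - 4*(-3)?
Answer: 4950/23 ≈ 215.22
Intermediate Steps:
s(h, A) = 2*A
Y(y) = -⅗ (Y(y) = 3*(-⅕) = -⅗)
E = 65 (E = 5*(1 - 4*(-3)) = 5*(1 + 12) = 5*13 = 65)
D(b) = (-10 + b)/(-⅗ + b) (D(b) = (b - 10)/(b - ⅗) = (-10 + b)/(-⅗ + b))
(D(E)*21)*s(9, 6) = ((5*(-10 + 65)/(-3 + 5*65))*21)*(2*6) = ((5*55/(-3 + 325))*21)*12 = ((5*55/322)*21)*12 = ((5*(1/322)*55)*21)*12 = ((275/322)*21)*12 = (825/46)*12 = 4950/23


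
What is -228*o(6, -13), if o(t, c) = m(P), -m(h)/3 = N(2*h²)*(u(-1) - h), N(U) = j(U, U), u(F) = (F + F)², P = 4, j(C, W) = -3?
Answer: 0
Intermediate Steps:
u(F) = 4*F² (u(F) = (2*F)² = 4*F²)
N(U) = -3
m(h) = 36 - 9*h (m(h) = -(-9)*(4*(-1)² - h) = -(-9)*(4*1 - h) = -(-9)*(4 - h) = -3*(-12 + 3*h) = 36 - 9*h)
o(t, c) = 0 (o(t, c) = 36 - 9*4 = 36 - 36 = 0)
-228*o(6, -13) = -228*0 = 0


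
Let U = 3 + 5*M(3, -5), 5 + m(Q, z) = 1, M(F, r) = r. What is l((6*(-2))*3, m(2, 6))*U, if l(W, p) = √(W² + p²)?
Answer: -88*√82 ≈ -796.87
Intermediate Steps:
m(Q, z) = -4 (m(Q, z) = -5 + 1 = -4)
U = -22 (U = 3 + 5*(-5) = 3 - 25 = -22)
l((6*(-2))*3, m(2, 6))*U = √(((6*(-2))*3)² + (-4)²)*(-22) = √((-12*3)² + 16)*(-22) = √((-36)² + 16)*(-22) = √(1296 + 16)*(-22) = √1312*(-22) = (4*√82)*(-22) = -88*√82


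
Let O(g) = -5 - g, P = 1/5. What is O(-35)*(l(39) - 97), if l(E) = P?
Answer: -2904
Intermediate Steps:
P = 1/5 ≈ 0.20000
l(E) = 1/5
O(-35)*(l(39) - 97) = (-5 - 1*(-35))*(1/5 - 97) = (-5 + 35)*(-484/5) = 30*(-484/5) = -2904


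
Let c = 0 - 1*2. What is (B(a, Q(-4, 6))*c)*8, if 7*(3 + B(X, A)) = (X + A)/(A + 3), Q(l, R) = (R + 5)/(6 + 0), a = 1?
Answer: 9472/203 ≈ 46.660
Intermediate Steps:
c = -2 (c = 0 - 2 = -2)
Q(l, R) = 5/6 + R/6 (Q(l, R) = (5 + R)/6 = (5 + R)*(1/6) = 5/6 + R/6)
B(X, A) = -3 + (A + X)/(7*(3 + A)) (B(X, A) = -3 + ((X + A)/(A + 3))/7 = -3 + ((A + X)/(3 + A))/7 = -3 + (A + X)/(7*(3 + A)))
(B(a, Q(-4, 6))*c)*8 = (((-63 + 1 - 20*(5/6 + (1/6)*6))/(7*(3 + (5/6 + (1/6)*6))))*(-2))*8 = (((-63 + 1 - 20*(5/6 + 1))/(7*(3 + (5/6 + 1))))*(-2))*8 = (((-63 + 1 - 20*11/6)/(7*(3 + 11/6)))*(-2))*8 = (((-63 + 1 - 110/3)/(7*(29/6)))*(-2))*8 = (((1/7)*(6/29)*(-296/3))*(-2))*8 = -592/203*(-2)*8 = (1184/203)*8 = 9472/203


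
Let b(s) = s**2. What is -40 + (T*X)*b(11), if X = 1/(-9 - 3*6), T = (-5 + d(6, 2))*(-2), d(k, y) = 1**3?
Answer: -2048/27 ≈ -75.852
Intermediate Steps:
d(k, y) = 1
T = 8 (T = (-5 + 1)*(-2) = -4*(-2) = 8)
X = -1/27 (X = 1/(-9 - 18) = 1/(-27) = -1/27 ≈ -0.037037)
-40 + (T*X)*b(11) = -40 + (8*(-1/27))*11**2 = -40 - 8/27*121 = -40 - 968/27 = -2048/27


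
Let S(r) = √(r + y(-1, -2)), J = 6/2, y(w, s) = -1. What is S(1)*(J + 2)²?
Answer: 0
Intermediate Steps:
J = 3 (J = 6*(½) = 3)
S(r) = √(-1 + r) (S(r) = √(r - 1) = √(-1 + r))
S(1)*(J + 2)² = √(-1 + 1)*(3 + 2)² = √0*5² = 0*25 = 0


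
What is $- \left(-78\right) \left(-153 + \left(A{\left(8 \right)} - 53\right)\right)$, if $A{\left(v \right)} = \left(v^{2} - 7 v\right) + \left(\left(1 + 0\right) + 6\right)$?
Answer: $-14898$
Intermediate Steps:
$A{\left(v \right)} = 7 + v^{2} - 7 v$ ($A{\left(v \right)} = \left(v^{2} - 7 v\right) + \left(1 + 6\right) = \left(v^{2} - 7 v\right) + 7 = 7 + v^{2} - 7 v$)
$- \left(-78\right) \left(-153 + \left(A{\left(8 \right)} - 53\right)\right) = - \left(-78\right) \left(-153 + \left(\left(7 + 8^{2} - 56\right) - 53\right)\right) = - \left(-78\right) \left(-153 + \left(\left(7 + 64 - 56\right) - 53\right)\right) = - \left(-78\right) \left(-153 + \left(15 - 53\right)\right) = - \left(-78\right) \left(-153 - 38\right) = - \left(-78\right) \left(-191\right) = \left(-1\right) 14898 = -14898$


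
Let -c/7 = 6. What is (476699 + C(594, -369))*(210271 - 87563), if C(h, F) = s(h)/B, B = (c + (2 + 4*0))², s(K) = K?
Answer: 11698965289469/200 ≈ 5.8495e+10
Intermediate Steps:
c = -42 (c = -7*6 = -42)
B = 1600 (B = (-42 + (2 + 4*0))² = (-42 + (2 + 0))² = (-42 + 2)² = (-40)² = 1600)
C(h, F) = h/1600
(476699 + C(594, -369))*(210271 - 87563) = (476699 + (1/1600)*594)*(210271 - 87563) = (476699 + 297/800)*122708 = (381359497/800)*122708 = 11698965289469/200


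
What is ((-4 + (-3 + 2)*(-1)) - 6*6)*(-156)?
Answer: 6084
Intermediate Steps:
((-4 + (-3 + 2)*(-1)) - 6*6)*(-156) = ((-4 - 1*(-1)) - 36)*(-156) = ((-4 + 1) - 36)*(-156) = (-3 - 36)*(-156) = -39*(-156) = 6084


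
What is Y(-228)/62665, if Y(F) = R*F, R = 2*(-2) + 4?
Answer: 0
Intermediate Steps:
R = 0 (R = -4 + 4 = 0)
Y(F) = 0 (Y(F) = 0*F = 0)
Y(-228)/62665 = 0/62665 = 0*(1/62665) = 0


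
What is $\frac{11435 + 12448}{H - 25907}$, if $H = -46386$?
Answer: $- \frac{23883}{72293} \approx -0.33036$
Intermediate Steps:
$\frac{11435 + 12448}{H - 25907} = \frac{11435 + 12448}{-46386 - 25907} = \frac{23883}{-72293} = 23883 \left(- \frac{1}{72293}\right) = - \frac{23883}{72293}$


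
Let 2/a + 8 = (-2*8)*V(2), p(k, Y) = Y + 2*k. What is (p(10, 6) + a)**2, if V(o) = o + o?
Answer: 874225/1296 ≈ 674.56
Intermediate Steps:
V(o) = 2*o
a = -1/36 (a = 2/(-8 + (-2*8)*(2*2)) = 2/(-8 - 16*4) = 2/(-8 - 64) = 2/(-72) = 2*(-1/72) = -1/36 ≈ -0.027778)
(p(10, 6) + a)**2 = ((6 + 2*10) - 1/36)**2 = ((6 + 20) - 1/36)**2 = (26 - 1/36)**2 = (935/36)**2 = 874225/1296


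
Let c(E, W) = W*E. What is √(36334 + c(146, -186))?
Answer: √9178 ≈ 95.802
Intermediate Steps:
c(E, W) = E*W
√(36334 + c(146, -186)) = √(36334 + 146*(-186)) = √(36334 - 27156) = √9178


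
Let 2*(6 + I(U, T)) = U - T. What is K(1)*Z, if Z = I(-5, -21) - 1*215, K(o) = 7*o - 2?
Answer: -1065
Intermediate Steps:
I(U, T) = -6 + U/2 - T/2 (I(U, T) = -6 + (U - T)/2 = -6 + (U/2 - T/2) = -6 + U/2 - T/2)
K(o) = -2 + 7*o
Z = -213 (Z = (-6 + (1/2)*(-5) - 1/2*(-21)) - 1*215 = (-6 - 5/2 + 21/2) - 215 = 2 - 215 = -213)
K(1)*Z = (-2 + 7*1)*(-213) = (-2 + 7)*(-213) = 5*(-213) = -1065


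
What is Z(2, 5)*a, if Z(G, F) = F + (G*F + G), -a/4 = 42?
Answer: -2856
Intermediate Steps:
a = -168 (a = -4*42 = -168)
Z(G, F) = F + G + F*G (Z(G, F) = F + (F*G + G) = F + (G + F*G) = F + G + F*G)
Z(2, 5)*a = (5 + 2 + 5*2)*(-168) = (5 + 2 + 10)*(-168) = 17*(-168) = -2856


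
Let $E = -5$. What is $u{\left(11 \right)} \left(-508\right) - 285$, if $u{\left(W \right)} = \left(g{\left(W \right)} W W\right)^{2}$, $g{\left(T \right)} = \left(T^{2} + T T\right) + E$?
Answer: $-417764127417$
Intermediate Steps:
$g{\left(T \right)} = -5 + 2 T^{2}$ ($g{\left(T \right)} = \left(T^{2} + T T\right) - 5 = \left(T^{2} + T^{2}\right) - 5 = 2 T^{2} - 5 = -5 + 2 T^{2}$)
$u{\left(W \right)} = W^{4} \left(-5 + 2 W^{2}\right)^{2}$ ($u{\left(W \right)} = \left(\left(-5 + 2 W^{2}\right) W W\right)^{2} = \left(W \left(-5 + 2 W^{2}\right) W\right)^{2} = \left(W^{2} \left(-5 + 2 W^{2}\right)\right)^{2} = W^{4} \left(-5 + 2 W^{2}\right)^{2}$)
$u{\left(11 \right)} \left(-508\right) - 285 = 11^{4} \left(-5 + 2 \cdot 11^{2}\right)^{2} \left(-508\right) - 285 = 14641 \left(-5 + 2 \cdot 121\right)^{2} \left(-508\right) + \left(-760 + 475\right) = 14641 \left(-5 + 242\right)^{2} \left(-508\right) - 285 = 14641 \cdot 237^{2} \left(-508\right) - 285 = 14641 \cdot 56169 \left(-508\right) - 285 = 822370329 \left(-508\right) - 285 = -417764127132 - 285 = -417764127417$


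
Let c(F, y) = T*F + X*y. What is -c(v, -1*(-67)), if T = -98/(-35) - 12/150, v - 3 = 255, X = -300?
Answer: 484956/25 ≈ 19398.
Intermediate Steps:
v = 258 (v = 3 + 255 = 258)
T = 68/25 (T = -98*(-1/35) - 12*1/150 = 14/5 - 2/25 = 68/25 ≈ 2.7200)
c(F, y) = -300*y + 68*F/25 (c(F, y) = 68*F/25 - 300*y = -300*y + 68*F/25)
-c(v, -1*(-67)) = -(-(-300)*(-67) + (68/25)*258) = -(-300*67 + 17544/25) = -(-20100 + 17544/25) = -1*(-484956/25) = 484956/25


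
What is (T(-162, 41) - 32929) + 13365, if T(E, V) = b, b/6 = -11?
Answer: -19630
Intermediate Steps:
b = -66 (b = 6*(-11) = -66)
T(E, V) = -66
(T(-162, 41) - 32929) + 13365 = (-66 - 32929) + 13365 = -32995 + 13365 = -19630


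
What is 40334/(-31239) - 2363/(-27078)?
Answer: -339448765/281963214 ≈ -1.2039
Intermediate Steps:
40334/(-31239) - 2363/(-27078) = 40334*(-1/31239) - 2363*(-1/27078) = -40334/31239 + 2363/27078 = -339448765/281963214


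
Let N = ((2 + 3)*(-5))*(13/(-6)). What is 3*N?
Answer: 325/2 ≈ 162.50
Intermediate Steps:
N = 325/6 (N = (5*(-5))*(13*(-1/6)) = -25*(-13/6) = 325/6 ≈ 54.167)
3*N = 3*(325/6) = 325/2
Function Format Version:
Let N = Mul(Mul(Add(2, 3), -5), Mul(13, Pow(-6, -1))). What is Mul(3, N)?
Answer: Rational(325, 2) ≈ 162.50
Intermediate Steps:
N = Rational(325, 6) (N = Mul(Mul(5, -5), Mul(13, Rational(-1, 6))) = Mul(-25, Rational(-13, 6)) = Rational(325, 6) ≈ 54.167)
Mul(3, N) = Mul(3, Rational(325, 6)) = Rational(325, 2)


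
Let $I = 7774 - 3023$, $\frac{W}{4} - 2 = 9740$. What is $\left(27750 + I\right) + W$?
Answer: $71469$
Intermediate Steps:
$W = 38968$ ($W = 8 + 4 \cdot 9740 = 8 + 38960 = 38968$)
$I = 4751$
$\left(27750 + I\right) + W = \left(27750 + 4751\right) + 38968 = 32501 + 38968 = 71469$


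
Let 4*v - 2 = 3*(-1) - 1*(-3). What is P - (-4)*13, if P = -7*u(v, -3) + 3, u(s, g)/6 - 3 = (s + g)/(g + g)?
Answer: -177/2 ≈ -88.500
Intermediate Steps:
v = ½ (v = ½ + (3*(-1) - 1*(-3))/4 = ½ + (-3 + 3)/4 = ½ + (¼)*0 = ½ + 0 = ½ ≈ 0.50000)
u(s, g) = 18 + 3*(g + s)/g (u(s, g) = 18 + 6*((s + g)/(g + g)) = 18 + 6*((g + s)/((2*g))) = 18 + 6*((g + s)*(1/(2*g))) = 18 + 6*((g + s)/(2*g)) = 18 + 3*(g + s)/g)
P = -281/2 (P = -7*(21 + 3*(½)/(-3)) + 3 = -7*(21 + 3*(½)*(-⅓)) + 3 = -7*(21 - ½) + 3 = -7*41/2 + 3 = -287/2 + 3 = -281/2 ≈ -140.50)
P - (-4)*13 = -281/2 - (-4)*13 = -281/2 - 1*(-52) = -281/2 + 52 = -177/2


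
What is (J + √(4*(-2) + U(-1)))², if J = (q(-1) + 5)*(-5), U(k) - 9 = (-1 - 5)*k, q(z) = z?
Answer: (20 - √7)² ≈ 301.17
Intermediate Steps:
U(k) = 9 - 6*k (U(k) = 9 + (-1 - 5)*k = 9 - 6*k)
J = -20 (J = (-1 + 5)*(-5) = 4*(-5) = -20)
(J + √(4*(-2) + U(-1)))² = (-20 + √(4*(-2) + (9 - 6*(-1))))² = (-20 + √(-8 + (9 + 6)))² = (-20 + √(-8 + 15))² = (-20 + √7)²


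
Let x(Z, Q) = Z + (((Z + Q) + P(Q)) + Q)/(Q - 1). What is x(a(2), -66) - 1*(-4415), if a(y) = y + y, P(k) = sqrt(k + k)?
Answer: 296201/67 - 2*I*sqrt(33)/67 ≈ 4420.9 - 0.17148*I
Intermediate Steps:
P(k) = sqrt(2)*sqrt(k) (P(k) = sqrt(2*k) = sqrt(2)*sqrt(k))
a(y) = 2*y
x(Z, Q) = Z + (Z + 2*Q + sqrt(2)*sqrt(Q))/(-1 + Q) (x(Z, Q) = Z + (((Z + Q) + sqrt(2)*sqrt(Q)) + Q)/(Q - 1) = Z + (((Q + Z) + sqrt(2)*sqrt(Q)) + Q)/(-1 + Q) = Z + ((Q + Z + sqrt(2)*sqrt(Q)) + Q)/(-1 + Q) = Z + (Z + 2*Q + sqrt(2)*sqrt(Q))/(-1 + Q))
x(a(2), -66) - 1*(-4415) = (2*(-66) - 132*2 + sqrt(2)*sqrt(-66))/(-1 - 66) - 1*(-4415) = (-132 - 66*4 + sqrt(2)*(I*sqrt(66)))/(-67) + 4415 = -(-132 - 264 + 2*I*sqrt(33))/67 + 4415 = -(-396 + 2*I*sqrt(33))/67 + 4415 = (396/67 - 2*I*sqrt(33)/67) + 4415 = 296201/67 - 2*I*sqrt(33)/67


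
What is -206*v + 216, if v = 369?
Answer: -75798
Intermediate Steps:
-206*v + 216 = -206*369 + 216 = -76014 + 216 = -75798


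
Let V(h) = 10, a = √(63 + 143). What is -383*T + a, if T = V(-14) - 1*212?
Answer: 77366 + √206 ≈ 77380.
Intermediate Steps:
a = √206 ≈ 14.353
T = -202 (T = 10 - 1*212 = 10 - 212 = -202)
-383*T + a = -383*(-202) + √206 = 77366 + √206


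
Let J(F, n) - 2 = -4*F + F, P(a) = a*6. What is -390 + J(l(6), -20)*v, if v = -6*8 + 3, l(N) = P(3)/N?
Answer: -75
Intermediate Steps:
P(a) = 6*a
l(N) = 18/N (l(N) = (6*3)/N = 18/N)
J(F, n) = 2 - 3*F (J(F, n) = 2 + (-4*F + F) = 2 - 3*F)
v = -45 (v = -48 + 3 = -45)
-390 + J(l(6), -20)*v = -390 + (2 - 54/6)*(-45) = -390 + (2 - 3*3)*(-45) = -390 + (2 - 9)*(-45) = -390 - 7*(-45) = -390 + 315 = -75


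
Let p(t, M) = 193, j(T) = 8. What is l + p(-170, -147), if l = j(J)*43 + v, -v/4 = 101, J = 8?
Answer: 133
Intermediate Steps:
v = -404 (v = -4*101 = -404)
l = -60 (l = 8*43 - 404 = 344 - 404 = -60)
l + p(-170, -147) = -60 + 193 = 133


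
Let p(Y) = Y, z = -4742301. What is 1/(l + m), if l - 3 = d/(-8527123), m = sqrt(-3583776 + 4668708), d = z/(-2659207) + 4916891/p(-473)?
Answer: -345246507179124075202225007014819/124804584988518914019797731652986156259 + 690212591105320307076263566252854*sqrt(30137)/124804584988518914019797731652986156259 ≈ 0.00095730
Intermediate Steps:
d = -13072787857064/1257804911 (d = -4742301/(-2659207) + 4916891/(-473) = -4742301*(-1/2659207) + 4916891*(-1/473) = 4742301/2659207 - 4916891/473 = -13072787857064/1257804911 ≈ -10393.)
m = 6*sqrt(30137) (m = sqrt(1084932) = 6*sqrt(30137) ≈ 1041.6)
l = 32189444346160223/10725457186101053 (l = 3 - 13072787857064/1257804911/(-8527123) = 3 - 13072787857064/1257804911*(-1/8527123) = 3 + 13072787857064/10725457186101053 = 32189444346160223/10725457186101053 ≈ 3.0012)
1/(l + m) = 1/(32189444346160223/10725457186101053 + 6*sqrt(30137))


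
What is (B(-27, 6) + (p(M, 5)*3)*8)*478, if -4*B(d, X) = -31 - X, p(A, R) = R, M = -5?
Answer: 123563/2 ≈ 61782.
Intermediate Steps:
B(d, X) = 31/4 + X/4 (B(d, X) = -(-31 - X)/4 = 31/4 + X/4)
(B(-27, 6) + (p(M, 5)*3)*8)*478 = ((31/4 + (¼)*6) + (5*3)*8)*478 = ((31/4 + 3/2) + 15*8)*478 = (37/4 + 120)*478 = (517/4)*478 = 123563/2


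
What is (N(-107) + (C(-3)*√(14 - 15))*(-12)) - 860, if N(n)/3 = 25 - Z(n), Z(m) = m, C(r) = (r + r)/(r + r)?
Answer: -464 - 12*I ≈ -464.0 - 12.0*I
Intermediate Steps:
C(r) = 1 (C(r) = (2*r)/((2*r)) = (2*r)*(1/(2*r)) = 1)
N(n) = 75 - 3*n (N(n) = 3*(25 - n) = 75 - 3*n)
(N(-107) + (C(-3)*√(14 - 15))*(-12)) - 860 = ((75 - 3*(-107)) + (1*√(14 - 15))*(-12)) - 860 = ((75 + 321) + (1*√(-1))*(-12)) - 860 = (396 + (1*I)*(-12)) - 860 = (396 + I*(-12)) - 860 = (396 - 12*I) - 860 = -464 - 12*I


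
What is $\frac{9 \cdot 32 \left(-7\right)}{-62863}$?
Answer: $\frac{2016}{62863} \approx 0.03207$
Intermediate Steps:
$\frac{9 \cdot 32 \left(-7\right)}{-62863} = 288 \left(-7\right) \left(- \frac{1}{62863}\right) = \left(-2016\right) \left(- \frac{1}{62863}\right) = \frac{2016}{62863}$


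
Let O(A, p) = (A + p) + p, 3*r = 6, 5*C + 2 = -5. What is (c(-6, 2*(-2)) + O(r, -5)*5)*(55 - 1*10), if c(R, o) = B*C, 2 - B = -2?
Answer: -2052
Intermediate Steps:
B = 4 (B = 2 - 1*(-2) = 2 + 2 = 4)
C = -7/5 (C = -⅖ + (⅕)*(-5) = -⅖ - 1 = -7/5 ≈ -1.4000)
r = 2 (r = (⅓)*6 = 2)
c(R, o) = -28/5 (c(R, o) = 4*(-7/5) = -28/5)
O(A, p) = A + 2*p
(c(-6, 2*(-2)) + O(r, -5)*5)*(55 - 1*10) = (-28/5 + (2 + 2*(-5))*5)*(55 - 1*10) = (-28/5 + (2 - 10)*5)*(55 - 10) = (-28/5 - 8*5)*45 = (-28/5 - 40)*45 = -228/5*45 = -2052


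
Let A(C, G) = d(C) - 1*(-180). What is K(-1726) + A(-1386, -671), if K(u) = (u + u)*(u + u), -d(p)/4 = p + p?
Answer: 11927572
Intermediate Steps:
d(p) = -8*p (d(p) = -4*(p + p) = -8*p)
K(u) = 4*u² (K(u) = (2*u)*(2*u) = 4*u²)
A(C, G) = 180 - 8*C (A(C, G) = -8*C - 1*(-180) = -8*C + 180 = 180 - 8*C)
K(-1726) + A(-1386, -671) = 4*(-1726)² + (180 - 8*(-1386)) = 4*2979076 + (180 + 11088) = 11916304 + 11268 = 11927572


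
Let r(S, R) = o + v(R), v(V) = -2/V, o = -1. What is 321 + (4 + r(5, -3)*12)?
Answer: 321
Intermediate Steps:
r(S, R) = -1 - 2/R
321 + (4 + r(5, -3)*12) = 321 + (4 + ((-2 - 1*(-3))/(-3))*12) = 321 + (4 - (-2 + 3)/3*12) = 321 + (4 - ⅓*1*12) = 321 + (4 - ⅓*12) = 321 + (4 - 4) = 321 + 0 = 321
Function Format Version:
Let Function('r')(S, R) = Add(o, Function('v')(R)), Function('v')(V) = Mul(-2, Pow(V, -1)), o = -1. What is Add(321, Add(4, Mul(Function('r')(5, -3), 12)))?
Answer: 321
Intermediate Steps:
Function('r')(S, R) = Add(-1, Mul(-2, Pow(R, -1)))
Add(321, Add(4, Mul(Function('r')(5, -3), 12))) = Add(321, Add(4, Mul(Mul(Pow(-3, -1), Add(-2, Mul(-1, -3))), 12))) = Add(321, Add(4, Mul(Mul(Rational(-1, 3), Add(-2, 3)), 12))) = Add(321, Add(4, Mul(Mul(Rational(-1, 3), 1), 12))) = Add(321, Add(4, Mul(Rational(-1, 3), 12))) = Add(321, Add(4, -4)) = Add(321, 0) = 321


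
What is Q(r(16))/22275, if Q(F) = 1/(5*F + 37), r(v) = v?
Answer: 1/2606175 ≈ 3.8370e-7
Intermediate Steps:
Q(F) = 1/(37 + 5*F)
Q(r(16))/22275 = 1/((37 + 5*16)*22275) = (1/22275)/(37 + 80) = (1/22275)/117 = (1/117)*(1/22275) = 1/2606175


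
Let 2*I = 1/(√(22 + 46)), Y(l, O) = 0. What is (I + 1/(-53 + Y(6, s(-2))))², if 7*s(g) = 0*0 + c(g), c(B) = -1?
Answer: 3081/764048 - √17/1802 ≈ 0.0017444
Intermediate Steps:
s(g) = -⅐ (s(g) = (0*0 - 1)/7 = (0 - 1)/7 = (⅐)*(-1) = -⅐)
I = √17/68 (I = 1/(2*(√(22 + 46))) = 1/(2*(√68)) = 1/(2*((2*√17))) = (√17/34)/2 = √17/68 ≈ 0.060634)
(I + 1/(-53 + Y(6, s(-2))))² = (√17/68 + 1/(-53 + 0))² = (√17/68 + 1/(-53))² = (√17/68 - 1/53)² = (-1/53 + √17/68)²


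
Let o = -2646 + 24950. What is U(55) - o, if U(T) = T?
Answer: -22249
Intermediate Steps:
o = 22304
U(55) - o = 55 - 1*22304 = 55 - 22304 = -22249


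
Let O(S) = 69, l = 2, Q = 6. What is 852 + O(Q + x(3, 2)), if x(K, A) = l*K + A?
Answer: 921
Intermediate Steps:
x(K, A) = A + 2*K (x(K, A) = 2*K + A = A + 2*K)
852 + O(Q + x(3, 2)) = 852 + 69 = 921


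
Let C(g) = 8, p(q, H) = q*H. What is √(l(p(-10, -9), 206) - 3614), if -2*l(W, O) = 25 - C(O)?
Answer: 3*I*√1610/2 ≈ 60.187*I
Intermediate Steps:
p(q, H) = H*q
l(W, O) = -17/2 (l(W, O) = -(25 - 1*8)/2 = -(25 - 8)/2 = -½*17 = -17/2)
√(l(p(-10, -9), 206) - 3614) = √(-17/2 - 3614) = √(-7245/2) = 3*I*√1610/2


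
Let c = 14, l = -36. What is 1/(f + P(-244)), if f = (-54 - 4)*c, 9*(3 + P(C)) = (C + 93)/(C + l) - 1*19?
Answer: -840/686323 ≈ -0.0012239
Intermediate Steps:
P(C) = -46/9 + (93 + C)/(9*(-36 + C)) (P(C) = -3 + ((C + 93)/(C - 36) - 1*19)/9 = -3 + ((93 + C)/(-36 + C) - 19)/9 = -3 + (-19 + (93 + C)/(-36 + C))/9 = -3 + (-19/9 + (93 + C)/(9*(-36 + C))) = -46/9 + (93 + C)/(9*(-36 + C)))
f = -812 (f = (-54 - 4)*14 = -58*14 = -812)
1/(f + P(-244)) = 1/(-812 + (583 - 15*(-244))/(3*(-36 - 244))) = 1/(-812 + (1/3)*(583 + 3660)/(-280)) = 1/(-812 + (1/3)*(-1/280)*4243) = 1/(-812 - 4243/840) = 1/(-686323/840) = -840/686323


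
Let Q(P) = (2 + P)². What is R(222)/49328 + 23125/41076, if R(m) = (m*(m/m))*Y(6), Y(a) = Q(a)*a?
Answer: 290147303/126637308 ≈ 2.2912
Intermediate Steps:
Y(a) = a*(2 + a)² (Y(a) = (2 + a)²*a = a*(2 + a)²)
R(m) = 384*m (R(m) = (m*(m/m))*(6*(2 + 6)²) = (m*1)*(6*8²) = m*(6*64) = m*384 = 384*m)
R(222)/49328 + 23125/41076 = (384*222)/49328 + 23125/41076 = 85248*(1/49328) + 23125*(1/41076) = 5328/3083 + 23125/41076 = 290147303/126637308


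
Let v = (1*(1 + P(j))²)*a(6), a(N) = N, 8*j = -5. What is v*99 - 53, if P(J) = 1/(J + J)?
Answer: -731/25 ≈ -29.240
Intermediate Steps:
j = -5/8 (j = (⅛)*(-5) = -5/8 ≈ -0.62500)
P(J) = 1/(2*J)
v = 6/25 (v = (1*(1 + 1/(2*(-5/8)))²)*6 = (1*(1 + (½)*(-8/5))²)*6 = (1*(1 - ⅘)²)*6 = (1*(⅕)²)*6 = (1*(1/25))*6 = (1/25)*6 = 6/25 ≈ 0.24000)
v*99 - 53 = (6/25)*99 - 53 = 594/25 - 53 = -731/25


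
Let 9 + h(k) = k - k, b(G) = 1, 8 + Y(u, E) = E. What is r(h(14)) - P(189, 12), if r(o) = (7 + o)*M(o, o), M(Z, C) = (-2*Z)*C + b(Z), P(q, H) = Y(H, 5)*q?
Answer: 889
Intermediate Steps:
Y(u, E) = -8 + E
h(k) = -9 (h(k) = -9 + (k - k) = -9 + 0 = -9)
P(q, H) = -3*q (P(q, H) = (-8 + 5)*q = -3*q)
M(Z, C) = 1 - 2*C*Z (M(Z, C) = (-2*Z)*C + 1 = -2*C*Z + 1 = 1 - 2*C*Z)
r(o) = (1 - 2*o**2)*(7 + o) (r(o) = (7 + o)*(1 - 2*o*o) = (7 + o)*(1 - 2*o**2) = (1 - 2*o**2)*(7 + o))
r(h(14)) - P(189, 12) = -(-1 + 2*(-9)**2)*(7 - 9) - (-3)*189 = -1*(-1 + 2*81)*(-2) - 1*(-567) = -1*(-1 + 162)*(-2) + 567 = -1*161*(-2) + 567 = 322 + 567 = 889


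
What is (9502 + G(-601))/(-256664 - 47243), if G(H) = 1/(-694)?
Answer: -6594387/210911458 ≈ -0.031266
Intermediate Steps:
G(H) = -1/694
(9502 + G(-601))/(-256664 - 47243) = (9502 - 1/694)/(-256664 - 47243) = (6594387/694)/(-303907) = (6594387/694)*(-1/303907) = -6594387/210911458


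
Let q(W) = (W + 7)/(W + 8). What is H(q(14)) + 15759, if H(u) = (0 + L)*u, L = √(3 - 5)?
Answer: 15759 + 21*I*√2/22 ≈ 15759.0 + 1.3499*I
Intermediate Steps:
L = I*√2 (L = √(-2) = I*√2 ≈ 1.4142*I)
q(W) = (7 + W)/(8 + W)
H(u) = I*u*√2 (H(u) = (0 + I*√2)*u = (I*√2)*u = I*u*√2)
H(q(14)) + 15759 = I*((7 + 14)/(8 + 14))*√2 + 15759 = I*(21/22)*√2 + 15759 = 21*I*√2/22 + 15759 = 15759 + 21*I*√2/22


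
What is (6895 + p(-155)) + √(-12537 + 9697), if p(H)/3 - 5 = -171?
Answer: 6397 + 2*I*√710 ≈ 6397.0 + 53.292*I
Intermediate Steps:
p(H) = -498 (p(H) = 15 + 3*(-171) = 15 - 513 = -498)
(6895 + p(-155)) + √(-12537 + 9697) = (6895 - 498) + √(-12537 + 9697) = 6397 + √(-2840) = 6397 + 2*I*√710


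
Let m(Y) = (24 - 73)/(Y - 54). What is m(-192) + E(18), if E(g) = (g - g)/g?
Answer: 49/246 ≈ 0.19919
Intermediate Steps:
m(Y) = -49/(-54 + Y)
E(g) = 0 (E(g) = 0/g = 0)
m(-192) + E(18) = -49/(-54 - 192) + 0 = -49/(-246) + 0 = -49*(-1/246) + 0 = 49/246 + 0 = 49/246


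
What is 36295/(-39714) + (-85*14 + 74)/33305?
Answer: -1253125799/1322674770 ≈ -0.94742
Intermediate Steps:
36295/(-39714) + (-85*14 + 74)/33305 = 36295*(-1/39714) + (-1190 + 74)*(1/33305) = -36295/39714 - 1116*1/33305 = -36295/39714 - 1116/33305 = -1253125799/1322674770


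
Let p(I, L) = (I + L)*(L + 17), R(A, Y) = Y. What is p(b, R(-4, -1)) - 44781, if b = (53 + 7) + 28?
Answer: -43389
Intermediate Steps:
b = 88 (b = 60 + 28 = 88)
p(I, L) = (17 + L)*(I + L) (p(I, L) = (I + L)*(17 + L) = (17 + L)*(I + L))
p(b, R(-4, -1)) - 44781 = ((-1)**2 + 17*88 + 17*(-1) + 88*(-1)) - 44781 = (1 + 1496 - 17 - 88) - 44781 = 1392 - 44781 = -43389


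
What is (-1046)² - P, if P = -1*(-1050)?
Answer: 1093066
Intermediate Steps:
P = 1050
(-1046)² - P = (-1046)² - 1*1050 = 1094116 - 1050 = 1093066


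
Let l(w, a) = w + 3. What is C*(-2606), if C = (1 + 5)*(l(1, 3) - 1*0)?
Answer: -62544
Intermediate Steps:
l(w, a) = 3 + w
C = 24 (C = (1 + 5)*((3 + 1) - 1*0) = 6*(4 + 0) = 6*4 = 24)
C*(-2606) = 24*(-2606) = -62544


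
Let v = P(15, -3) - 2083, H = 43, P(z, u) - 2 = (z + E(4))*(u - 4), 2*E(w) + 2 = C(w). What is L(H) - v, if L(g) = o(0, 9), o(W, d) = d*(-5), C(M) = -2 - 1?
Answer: 4247/2 ≈ 2123.5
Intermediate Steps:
C(M) = -3
E(w) = -5/2 (E(w) = -1 + (½)*(-3) = -1 - 3/2 = -5/2)
P(z, u) = 2 + (-4 + u)*(-5/2 + z) (P(z, u) = 2 + (z - 5/2)*(u - 4) = 2 + (-5/2 + z)*(-4 + u) = 2 + (-4 + u)*(-5/2 + z))
o(W, d) = -5*d
L(g) = -45 (L(g) = -5*9 = -45)
v = -4337/2 (v = (12 - 4*15 - 5/2*(-3) - 3*15) - 2083 = (12 - 60 + 15/2 - 45) - 2083 = -171/2 - 2083 = -4337/2 ≈ -2168.5)
L(H) - v = -45 - 1*(-4337/2) = -45 + 4337/2 = 4247/2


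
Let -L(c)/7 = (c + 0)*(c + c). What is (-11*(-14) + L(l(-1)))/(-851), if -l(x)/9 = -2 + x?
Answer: 10052/851 ≈ 11.812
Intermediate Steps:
l(x) = 18 - 9*x (l(x) = -9*(-2 + x) = 18 - 9*x)
L(c) = -14*c² (L(c) = -7*(c + 0)*(c + c) = -7*c*2*c = -14*c²)
(-11*(-14) + L(l(-1)))/(-851) = (-11*(-14) - 14*(18 - 9*(-1))²)/(-851) = (154 - 14*(18 + 9)²)*(-1/851) = (154 - 14*27²)*(-1/851) = (154 - 14*729)*(-1/851) = (154 - 10206)*(-1/851) = -10052*(-1/851) = 10052/851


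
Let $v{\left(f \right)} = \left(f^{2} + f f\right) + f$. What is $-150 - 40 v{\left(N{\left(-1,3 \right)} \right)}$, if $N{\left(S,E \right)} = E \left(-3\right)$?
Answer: $-6270$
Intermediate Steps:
$N{\left(S,E \right)} = - 3 E$
$v{\left(f \right)} = f + 2 f^{2}$ ($v{\left(f \right)} = \left(f^{2} + f^{2}\right) + f = 2 f^{2} + f = f + 2 f^{2}$)
$-150 - 40 v{\left(N{\left(-1,3 \right)} \right)} = -150 - 40 \left(-3\right) 3 \left(1 + 2 \left(\left(-3\right) 3\right)\right) = -150 - 40 \left(- 9 \left(1 + 2 \left(-9\right)\right)\right) = -150 - 40 \left(- 9 \left(1 - 18\right)\right) = -150 - 40 \left(\left(-9\right) \left(-17\right)\right) = -150 - 6120 = -6270$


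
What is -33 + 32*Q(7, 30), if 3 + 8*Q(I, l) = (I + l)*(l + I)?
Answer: 5431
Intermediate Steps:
Q(I, l) = -3/8 + (I + l)**2/8 (Q(I, l) = -3/8 + ((I + l)*(l + I))/8 = -3/8 + ((I + l)*(I + l))/8 = -3/8 + (I + l)**2/8)
-33 + 32*Q(7, 30) = -33 + 32*(-3/8 + (7 + 30)**2/8) = -33 + 32*(-3/8 + (1/8)*37**2) = -33 + 32*(-3/8 + (1/8)*1369) = -33 + 32*(-3/8 + 1369/8) = -33 + 32*(683/4) = -33 + 5464 = 5431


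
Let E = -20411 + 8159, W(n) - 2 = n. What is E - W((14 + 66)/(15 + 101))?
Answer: -355386/29 ≈ -12255.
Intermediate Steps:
W(n) = 2 + n
E = -12252
E - W((14 + 66)/(15 + 101)) = -12252 - (2 + (14 + 66)/(15 + 101)) = -12252 - (2 + 80/116) = -12252 - (2 + 80*(1/116)) = -12252 - (2 + 20/29) = -12252 - 1*78/29 = -12252 - 78/29 = -355386/29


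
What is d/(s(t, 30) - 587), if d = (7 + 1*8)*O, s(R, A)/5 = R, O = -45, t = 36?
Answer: 675/407 ≈ 1.6585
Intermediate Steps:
s(R, A) = 5*R
d = -675 (d = (7 + 1*8)*(-45) = (7 + 8)*(-45) = 15*(-45) = -675)
d/(s(t, 30) - 587) = -675/(5*36 - 587) = -675/(180 - 587) = -675/(-407) = -675*(-1/407) = 675/407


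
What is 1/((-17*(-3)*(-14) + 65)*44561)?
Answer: -1/28920089 ≈ -3.4578e-8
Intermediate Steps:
1/((-17*(-3)*(-14) + 65)*44561) = (1/44561)/(51*(-14) + 65) = (1/44561)/(-714 + 65) = (1/44561)/(-649) = -1/649*1/44561 = -1/28920089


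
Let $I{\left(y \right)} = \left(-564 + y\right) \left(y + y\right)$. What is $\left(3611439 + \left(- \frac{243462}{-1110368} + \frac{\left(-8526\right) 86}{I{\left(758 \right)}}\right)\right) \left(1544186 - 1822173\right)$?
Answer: $- \frac{20490491826977176915131}{20410229392} \approx -1.0039 \cdot 10^{12}$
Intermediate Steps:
$I{\left(y \right)} = 2 y \left(-564 + y\right)$ ($I{\left(y \right)} = \left(-564 + y\right) 2 y = 2 y \left(-564 + y\right)$)
$\left(3611439 + \left(- \frac{243462}{-1110368} + \frac{\left(-8526\right) 86}{I{\left(758 \right)}}\right)\right) \left(1544186 - 1822173\right) = \left(3611439 + \left(- \frac{243462}{-1110368} + \frac{\left(-8526\right) 86}{2 \cdot 758 \left(-564 + 758\right)}\right)\right) \left(1544186 - 1822173\right) = \left(3611439 - \left(- \frac{121731}{555184} + \frac{733236}{2 \cdot 758 \cdot 194}\right)\right) \left(-277987\right) = \left(3611439 + \left(\frac{121731}{555184} - \frac{733236}{294104}\right)\right) \left(-277987\right) = \left(3611439 + \left(\frac{121731}{555184} - \frac{183309}{73526}\right)\right) \left(-277987\right) = \left(3611439 - \frac{46409915175}{20410229392}\right) \left(-277987\right) = \frac{73710252015299913}{20410229392} \left(-277987\right) = - \frac{20490491826977176915131}{20410229392}$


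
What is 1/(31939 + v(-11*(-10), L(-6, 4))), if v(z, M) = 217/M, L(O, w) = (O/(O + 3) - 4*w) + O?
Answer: 20/638563 ≈ 3.1320e-5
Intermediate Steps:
L(O, w) = O - 4*w + O/(3 + O) (L(O, w) = (O/(3 + O) - 4*w) + O = (-4*w + O/(3 + O)) + O = O - 4*w + O/(3 + O))
1/(31939 + v(-11*(-10), L(-6, 4))) = 1/(31939 + 217/((((-6)**2 - 12*4 + 4*(-6) - 4*(-6)*4)/(3 - 6)))) = 1/(31939 + 217/(((36 - 48 - 24 + 96)/(-3)))) = 1/(31939 + 217/((-1/3*60))) = 1/(31939 + 217/(-20)) = 1/(31939 + 217*(-1/20)) = 1/(31939 - 217/20) = 1/(638563/20) = 20/638563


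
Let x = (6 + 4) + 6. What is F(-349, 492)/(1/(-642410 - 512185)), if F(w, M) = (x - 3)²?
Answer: -195126555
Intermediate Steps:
x = 16 (x = 10 + 6 = 16)
F(w, M) = 169 (F(w, M) = (16 - 3)² = 13² = 169)
F(-349, 492)/(1/(-642410 - 512185)) = 169/(1/(-642410 - 512185)) = 169/(1/(-1154595)) = 169/(-1/1154595) = 169*(-1154595) = -195126555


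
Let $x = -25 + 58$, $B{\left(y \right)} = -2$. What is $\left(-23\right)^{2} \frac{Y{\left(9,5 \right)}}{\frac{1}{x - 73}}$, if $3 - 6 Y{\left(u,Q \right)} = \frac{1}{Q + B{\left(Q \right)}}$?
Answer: $- \frac{84640}{9} \approx -9404.4$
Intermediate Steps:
$x = 33$
$Y{\left(u,Q \right)} = \frac{1}{2} - \frac{1}{6 \left(-2 + Q\right)}$ ($Y{\left(u,Q \right)} = \frac{1}{2} - \frac{1}{6 \left(Q - 2\right)} = \frac{1}{2} - \frac{1}{6 \left(-2 + Q\right)}$)
$\left(-23\right)^{2} \frac{Y{\left(9,5 \right)}}{\frac{1}{x - 73}} = \left(-23\right)^{2} \frac{\frac{1}{6} \frac{1}{-2 + 5} \left(-7 + 3 \cdot 5\right)}{\frac{1}{33 - 73}} = 529 \frac{\frac{1}{6} \cdot \frac{1}{3} \left(-7 + 15\right)}{\frac{1}{-40}} = 529 \frac{\frac{1}{6} \cdot \frac{1}{3} \cdot 8}{- \frac{1}{40}} = 529 \cdot \frac{4}{9} \left(-40\right) = 529 \left(- \frac{160}{9}\right) = - \frac{84640}{9}$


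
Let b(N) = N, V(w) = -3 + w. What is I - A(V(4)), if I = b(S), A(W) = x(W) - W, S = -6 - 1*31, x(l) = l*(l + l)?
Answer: -38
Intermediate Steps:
x(l) = 2*l² (x(l) = l*(2*l) = 2*l²)
S = -37 (S = -6 - 31 = -37)
A(W) = -W + 2*W² (A(W) = 2*W² - W = -W + 2*W²)
I = -37
I - A(V(4)) = -37 - (-3 + 4)*(-1 + 2*(-3 + 4)) = -37 - (-1 + 2*1) = -37 - (-1 + 2) = -37 - 1 = -38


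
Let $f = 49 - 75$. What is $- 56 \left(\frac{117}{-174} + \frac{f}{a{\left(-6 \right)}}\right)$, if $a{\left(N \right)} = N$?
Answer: $- \frac{17836}{87} \approx -205.01$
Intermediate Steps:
$f = -26$
$- 56 \left(\frac{117}{-174} + \frac{f}{a{\left(-6 \right)}}\right) = - 56 \left(\frac{117}{-174} - \frac{26}{-6}\right) = - 56 \left(117 \left(- \frac{1}{174}\right) - - \frac{13}{3}\right) = - 56 \left(- \frac{39}{58} + \frac{13}{3}\right) = \left(-56\right) \frac{637}{174} = - \frac{17836}{87}$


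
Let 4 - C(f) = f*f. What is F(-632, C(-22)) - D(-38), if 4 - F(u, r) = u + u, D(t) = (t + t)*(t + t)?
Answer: -4508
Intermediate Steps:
C(f) = 4 - f² (C(f) = 4 - f*f = 4 - f²)
D(t) = 4*t² (D(t) = (2*t)*(2*t) = 4*t²)
F(u, r) = 4 - 2*u (F(u, r) = 4 - (u + u) = 4 - 2*u)
F(-632, C(-22)) - D(-38) = (4 - 2*(-632)) - 4*(-38)² = (4 + 1264) - 4*1444 = 1268 - 1*5776 = 1268 - 5776 = -4508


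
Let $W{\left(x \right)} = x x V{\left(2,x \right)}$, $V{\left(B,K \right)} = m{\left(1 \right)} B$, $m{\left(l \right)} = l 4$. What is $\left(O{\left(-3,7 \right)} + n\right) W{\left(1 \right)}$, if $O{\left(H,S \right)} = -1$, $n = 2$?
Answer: $8$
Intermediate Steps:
$m{\left(l \right)} = 4 l$
$V{\left(B,K \right)} = 4 B$ ($V{\left(B,K \right)} = 4 \cdot 1 B = 4 B$)
$W{\left(x \right)} = 8 x^{2}$ ($W{\left(x \right)} = x x 4 \cdot 2 = x^{2} \cdot 8 = 8 x^{2}$)
$\left(O{\left(-3,7 \right)} + n\right) W{\left(1 \right)} = \left(-1 + 2\right) 8 \cdot 1^{2} = 1 \cdot 8 \cdot 1 = 1 \cdot 8 = 8$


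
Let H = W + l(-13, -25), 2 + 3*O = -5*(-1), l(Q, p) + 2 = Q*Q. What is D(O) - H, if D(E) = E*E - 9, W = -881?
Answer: 706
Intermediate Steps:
l(Q, p) = -2 + Q**2 (l(Q, p) = -2 + Q*Q = -2 + Q**2)
O = 1 (O = -2/3 + (-5*(-1))/3 = -2/3 + (1/3)*5 = -2/3 + 5/3 = 1)
D(E) = -9 + E**2 (D(E) = E**2 - 9 = -9 + E**2)
H = -714 (H = -881 + (-2 + (-13)**2) = -881 + (-2 + 169) = -881 + 167 = -714)
D(O) - H = (-9 + 1**2) - 1*(-714) = (-9 + 1) + 714 = -8 + 714 = 706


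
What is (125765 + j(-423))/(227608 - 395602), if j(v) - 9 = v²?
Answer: -304703/167994 ≈ -1.8138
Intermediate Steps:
j(v) = 9 + v²
(125765 + j(-423))/(227608 - 395602) = (125765 + (9 + (-423)²))/(227608 - 395602) = (125765 + (9 + 178929))/(-167994) = (125765 + 178938)*(-1/167994) = 304703*(-1/167994) = -304703/167994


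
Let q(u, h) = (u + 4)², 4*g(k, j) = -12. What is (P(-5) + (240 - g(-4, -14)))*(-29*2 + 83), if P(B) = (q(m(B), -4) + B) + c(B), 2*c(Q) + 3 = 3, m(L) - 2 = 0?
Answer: 6850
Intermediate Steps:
g(k, j) = -3 (g(k, j) = (¼)*(-12) = -3)
m(L) = 2 (m(L) = 2 + 0 = 2)
c(Q) = 0 (c(Q) = -3/2 + (½)*3 = -3/2 + 3/2 = 0)
q(u, h) = (4 + u)²
P(B) = 36 + B (P(B) = ((4 + 2)² + B) + 0 = (6² + B) + 0 = (36 + B) + 0 = 36 + B)
(P(-5) + (240 - g(-4, -14)))*(-29*2 + 83) = ((36 - 5) + (240 - 1*(-3)))*(-29*2 + 83) = (31 + (240 + 3))*(-58 + 83) = (31 + 243)*25 = 274*25 = 6850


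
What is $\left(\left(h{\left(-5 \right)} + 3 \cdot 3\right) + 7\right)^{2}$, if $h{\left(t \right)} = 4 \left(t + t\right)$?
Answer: $576$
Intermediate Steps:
$h{\left(t \right)} = 8 t$ ($h{\left(t \right)} = 4 \cdot 2 t = 8 t$)
$\left(\left(h{\left(-5 \right)} + 3 \cdot 3\right) + 7\right)^{2} = \left(\left(8 \left(-5\right) + 3 \cdot 3\right) + 7\right)^{2} = \left(\left(-40 + 9\right) + 7\right)^{2} = \left(-31 + 7\right)^{2} = \left(-24\right)^{2} = 576$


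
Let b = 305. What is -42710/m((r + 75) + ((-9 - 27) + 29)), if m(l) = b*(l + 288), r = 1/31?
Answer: -264802/673257 ≈ -0.39331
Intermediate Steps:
r = 1/31 ≈ 0.032258
m(l) = 87840 + 305*l (m(l) = 305*(l + 288) = 305*(288 + l) = 87840 + 305*l)
-42710/m((r + 75) + ((-9 - 27) + 29)) = -42710/(87840 + 305*((1/31 + 75) + ((-9 - 27) + 29))) = -42710/(87840 + 305*(2326/31 + (-36 + 29))) = -42710/(87840 + 305*(2326/31 - 7)) = -42710/(87840 + 305*(2109/31)) = -42710/(87840 + 643245/31) = -42710/3366285/31 = -42710*31/3366285 = -264802/673257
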